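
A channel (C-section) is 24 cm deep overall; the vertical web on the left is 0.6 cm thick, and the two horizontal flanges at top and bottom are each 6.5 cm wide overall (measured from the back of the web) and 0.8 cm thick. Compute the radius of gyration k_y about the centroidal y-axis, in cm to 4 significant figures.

k_y ≈ 1.922 cm

Treat the section as a set of non-overlapping primitives; coordinates are from the bounding-box lower-left.
Web: 0.6 × 24, A = 14.4 cm², x = 0.3 cm, Ī = 0.432 cm⁴.
Top flange (beyond web): 5.9 × 0.8, A = 4.72 cm², x = 3.55 cm, Ī = 13.6919 cm⁴.
Bottom flange (beyond web): 5.9 × 0.8, A = 4.72 cm², x = 3.55 cm, Ī = 13.6919 cm⁴.
Centroid: x̄ = ΣA·x / ΣA = 1.58691 cm.
Transfer each piece to the centroidal y-axis using Ī + A·d² with d = x − 1.58691:
  web: d = -1.28691 cm → contributes +24.2805 cm⁴
  top flange (beyond web): d = 1.96309 cm → contributes +31.8815 cm⁴
  bottom flange (beyond web): d = 1.96309 cm → contributes +31.8815 cm⁴
Total I = 88.0434 cm⁴.
Radius of gyration: k = √(I/A) = √(88.0434 / 23.84) = 1.92174 cm.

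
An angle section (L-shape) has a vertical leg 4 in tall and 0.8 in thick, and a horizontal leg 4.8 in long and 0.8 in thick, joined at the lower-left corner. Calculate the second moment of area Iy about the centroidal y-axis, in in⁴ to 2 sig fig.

Iy ≈ 14 in⁴

Split into non-overlapping primitives; take the origin at the lower-left of the bounding box.
Vertical leg: 0.8 × 4, A = 3.2 in², x = 0.4 in, Ī = 0.1707 in⁴.
Horizontal leg (remainder): 4 × 0.8, A = 3.2 in², x = 2.8 in, Ī = 4.267 in⁴.
Centroid: x̄ = ΣA·x / ΣA = 1.6 in.
Transfer each piece to the centroidal y-axis using Ī + A·d² with d = x − 1.6:
  vertical leg: d = -1.2 in → contributes +4.779 in⁴
  horizontal leg (remainder): d = 1.2 in → contributes +8.875 in⁴
Total I = 13.65 in⁴.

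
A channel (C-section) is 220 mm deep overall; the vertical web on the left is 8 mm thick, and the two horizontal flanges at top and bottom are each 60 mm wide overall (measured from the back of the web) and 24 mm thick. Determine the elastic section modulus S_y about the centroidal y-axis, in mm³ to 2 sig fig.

S_y ≈ 3.9 × 10⁴ mm³

Decompose the section into non-overlapping parts with the origin at the bottom-left of its bounding rectangle.
Web: 8 × 220, A = 1 760 mm², x = 4 mm, Ī = 9 387 mm⁴.
Top flange (beyond web): 52 × 24, A = 1 248 mm², x = 34 mm, Ī = 281 216 mm⁴.
Bottom flange (beyond web): 52 × 24, A = 1 248 mm², x = 34 mm, Ī = 281 216 mm⁴.
Centroid: x̄ = ΣA·x / ΣA = 21.59 mm.
Transfer each piece to the centroidal y-axis using Ī + A·d² with d = x − 21.59:
  web: d = -17.59 mm → contributes +554 192 mm⁴
  top flange (beyond web): d = 12.41 mm → contributes +473 295 mm⁴
  bottom flange (beyond web): d = 12.41 mm → contributes +473 295 mm⁴
Total I = 1 500 781 mm⁴.
Extreme fibre distance c = 38.41 mm; S = I/c = 39 077 mm³.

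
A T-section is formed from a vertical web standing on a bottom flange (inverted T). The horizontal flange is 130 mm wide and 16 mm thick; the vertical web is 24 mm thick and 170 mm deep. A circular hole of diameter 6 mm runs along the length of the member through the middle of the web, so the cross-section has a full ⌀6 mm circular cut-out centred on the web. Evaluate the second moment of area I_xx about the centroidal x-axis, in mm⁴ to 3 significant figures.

Split into non-overlapping primitives; take the origin at the lower-left of the bounding box.
Flange: 130 × 16, A = 2 080 mm², y = 8 mm, Ī = 44 373 mm⁴.
Web: 24 × 170, A = 4 080 mm², y = 101 mm, Ī = 9 826 000 mm⁴.
Hole (subtracted): ⌀6, A = 28.274 mm², y = 101 mm, Ī = 63.617 mm⁴.
Centroid: ȳ = ΣA·y / ΣA = 69.453 mm.
Transfer each piece to the centroidal x-axis using Ī + A·d² with d = y − 69.453:
  flange: d = -61.453 mm → contributes +7 899 331 mm⁴
  web: d = 31.547 mm → contributes +13 886 573 mm⁴
  hole: d = 31.547 mm → contributes −28 203 mm⁴
Total I = 21 757 701 mm⁴.

I_xx ≈ 2.18 × 10⁷ mm⁴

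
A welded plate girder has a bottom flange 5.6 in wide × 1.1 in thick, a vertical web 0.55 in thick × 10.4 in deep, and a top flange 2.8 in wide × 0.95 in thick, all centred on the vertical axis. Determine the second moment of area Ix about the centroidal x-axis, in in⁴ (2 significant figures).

Treat the section as a set of non-overlapping primitives; coordinates are from the bounding-box lower-left.
Bottom plate: 5.6 × 1.1, A = 6.16 in², y = 0.55 in, Ī = 0.6211 in⁴.
Web plate: 0.55 × 10.4, A = 5.72 in², y = 6.3 in, Ī = 51.56 in⁴.
Top plate: 2.8 × 0.95, A = 2.66 in², y = 11.98 in, Ī = 0.2001 in⁴.
Centroid: ȳ = ΣA·y / ΣA = 4.902 in.
Transfer each piece to the centroidal x-axis using Ī + A·d² with d = y − 4.902:
  bottom plate: d = -4.352 in → contributes +117.3 in⁴
  web plate: d = 1.398 in → contributes +62.73 in⁴
  top plate: d = 7.073 in → contributes +133.3 in⁴
Total I = 313.3 in⁴.

Ix ≈ 310 in⁴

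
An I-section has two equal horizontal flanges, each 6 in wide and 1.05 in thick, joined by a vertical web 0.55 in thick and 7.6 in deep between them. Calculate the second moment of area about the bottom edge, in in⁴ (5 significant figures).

Split into non-overlapping primitives; take the origin at the lower-left of the bounding box.
Bottom flange: 6 × 1.05, A = 6.3 in², y = 0.525 in, Ī = 0.5788125 in⁴.
Web: 0.55 × 7.6, A = 4.18 in², y = 4.85 in, Ī = 20.11973 in⁴.
Top flange: 6 × 1.05, A = 6.3 in², y = 9.175 in, Ī = 0.5788125 in⁴.
Transfer each piece to a horizontal axis along the bottom face using Ī + A·d² with d = y − 0:
  bottom flange: d = 0.525 in → contributes +2.31525 in⁴
  web: d = 4.85 in → contributes +118.4438 in⁴
  top flange: d = 9.175 in → contributes +530.9168 in⁴
Total I = 651.6758 in⁴.

I_base ≈ 651.68 in⁴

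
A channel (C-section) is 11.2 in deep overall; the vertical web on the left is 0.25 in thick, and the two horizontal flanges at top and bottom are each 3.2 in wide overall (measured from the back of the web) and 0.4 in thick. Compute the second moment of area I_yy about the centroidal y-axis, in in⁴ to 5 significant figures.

Split into non-overlapping primitives; take the origin at the lower-left of the bounding box.
Web: 0.25 × 11.2, A = 2.8 in², x = 0.125 in, Ī = 0.01458333 in⁴.
Top flange (beyond web): 2.95 × 0.4, A = 1.18 in², x = 1.725 in, Ī = 0.8557458 in⁴.
Bottom flange (beyond web): 2.95 × 0.4, A = 1.18 in², x = 1.725 in, Ī = 0.8557458 in⁴.
Centroid: x̄ = ΣA·x / ΣA = 0.8567829 in.
Transfer each piece to the centroidal y-axis using Ī + A·d² with d = x − 0.8567829:
  web: d = -0.7317829 in → contributes +1.514001 in⁴
  top flange (beyond web): d = 0.8682171 in → contributes +1.745231 in⁴
  bottom flange (beyond web): d = 0.8682171 in → contributes +1.745231 in⁴
Total I = 5.004463 in⁴.

I_yy ≈ 5.0045 in⁴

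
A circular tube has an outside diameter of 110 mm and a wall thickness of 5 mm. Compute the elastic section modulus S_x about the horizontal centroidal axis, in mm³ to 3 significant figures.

S_x ≈ 4.14 × 10⁴ mm³

Decompose the section into non-overlapping parts with the origin at the bottom-left of its bounding rectangle.
Outer circle: ⌀110, A = 9503.3 mm², y = 55 mm, Ī = 7 186 884 mm⁴.
Bore (subtracted): ⌀100, A = 7 854 mm², y = 55 mm, Ī = 4 908 739 mm⁴.
By symmetry the centroid is at mid-height, ȳ = 55 mm.
All pieces are centred on the horizontal centroidal axis, so I = ΣĪ (holes subtracted) = 2 278 146 mm⁴.
Extreme fibre distance c = 55 mm; S = I/c = 41 421 mm³.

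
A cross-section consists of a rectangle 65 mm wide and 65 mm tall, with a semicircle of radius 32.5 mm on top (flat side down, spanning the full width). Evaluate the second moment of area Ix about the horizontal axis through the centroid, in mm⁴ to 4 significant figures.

Ix ≈ 4.163 × 10⁶ mm⁴

Treat the section as a set of non-overlapping primitives; coordinates are from the bounding-box lower-left.
Rectangular body: 65 × 65, A = 4 225 mm², y = 32.5 mm, Ī = 1 487 552 mm⁴.
Semicircular cap: semicircle r = 32.5, A = 1659.15 mm², y = 78.7934 mm, Ī = 122 452 mm⁴.
Centroid: ȳ = ΣA·y / ΣA = 45.5533 mm.
Transfer each piece to the horizontal axis through the centroid using Ī + A·d² with d = y − 45.5533:
  rectangular body: d = -13.0533 mm → contributes +2 207 449 mm⁴
  semicircular cap: d = 33.2401 mm → contributes +1 955 656 mm⁴
Total I = 4 163 105 mm⁴.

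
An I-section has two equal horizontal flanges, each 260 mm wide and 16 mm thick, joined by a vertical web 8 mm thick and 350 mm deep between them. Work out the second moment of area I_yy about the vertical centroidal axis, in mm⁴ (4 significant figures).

Decompose the section into non-overlapping parts with the origin at the bottom-left of its bounding rectangle.
Bottom flange: 260 × 16, A = 4 160 mm², x = 130 mm, Ī = 23 434 667 mm⁴.
Web: 8 × 350, A = 2 800 mm², x = 130 mm, Ī = 14933.3 mm⁴.
Top flange: 260 × 16, A = 4 160 mm², x = 130 mm, Ī = 23 434 667 mm⁴.
By symmetry the centroid is at mid-width, x̄ = 130 mm.
All pieces are centred on the vertical centroidal axis, so I = ΣĪ = 46 884 267 mm⁴.

I_yy ≈ 4.688 × 10⁷ mm⁴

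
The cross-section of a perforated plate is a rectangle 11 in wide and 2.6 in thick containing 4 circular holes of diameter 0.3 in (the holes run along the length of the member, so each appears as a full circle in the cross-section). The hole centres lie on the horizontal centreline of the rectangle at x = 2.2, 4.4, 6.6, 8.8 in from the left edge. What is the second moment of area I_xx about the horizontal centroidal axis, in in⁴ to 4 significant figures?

Split into non-overlapping primitives; take the origin at the lower-left of the bounding box.
Plate: 11 × 2.6, A = 28.6 in², y = 1.3 in, Ī = 16.1113 in⁴.
Hole 1 (subtracted): ⌀0.3, A = 0.0706858 in², y = 1.3 in, Ī = 0.000397608 in⁴.
Hole 2 (subtracted): ⌀0.3, A = 0.0706858 in², y = 1.3 in, Ī = 0.000397608 in⁴.
Hole 3 (subtracted): ⌀0.3, A = 0.0706858 in², y = 1.3 in, Ī = 0.000397608 in⁴.
Hole 4 (subtracted): ⌀0.3, A = 0.0706858 in², y = 1.3 in, Ī = 0.000397608 in⁴.
By symmetry the centroid is at mid-height, ȳ = 1.3 in.
All pieces are centred on the horizontal centroidal axis, so I = ΣĪ (holes subtracted) = 16.1097 in⁴.

I_xx ≈ 16.11 in⁴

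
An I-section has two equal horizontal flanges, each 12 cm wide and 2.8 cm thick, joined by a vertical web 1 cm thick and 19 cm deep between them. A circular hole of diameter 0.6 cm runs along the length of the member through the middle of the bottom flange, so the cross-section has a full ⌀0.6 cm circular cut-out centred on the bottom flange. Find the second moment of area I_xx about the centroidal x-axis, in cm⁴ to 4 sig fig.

I_xx ≈ 8566 cm⁴

Decompose the section into non-overlapping parts with the origin at the bottom-left of its bounding rectangle.
Bottom flange: 12 × 2.8, A = 33.6 cm², y = 1.4 cm, Ī = 21.952 cm⁴.
Web: 1 × 19, A = 19 cm², y = 12.3 cm, Ī = 571.583 cm⁴.
Top flange: 12 × 2.8, A = 33.6 cm², y = 23.2 cm, Ī = 21.952 cm⁴.
Hole (subtracted): ⌀0.6, A = 0.282743 cm², y = 1.4 cm, Ī = 0.00636173 cm⁴.
Centroid: ȳ = ΣA·y / ΣA = 12.3359 cm.
Transfer each piece to the centroidal x-axis using Ī + A·d² with d = y − 12.3359:
  bottom flange: d = -10.9359 cm → contributes +4040.29 cm⁴
  web: d = -0.0358706 cm → contributes +571.608 cm⁴
  top flange: d = 10.8641 cm → contributes +3987.74 cm⁴
  hole: d = -10.9359 cm → contributes −33.8206 cm⁴
Total I = 8565.81 cm⁴.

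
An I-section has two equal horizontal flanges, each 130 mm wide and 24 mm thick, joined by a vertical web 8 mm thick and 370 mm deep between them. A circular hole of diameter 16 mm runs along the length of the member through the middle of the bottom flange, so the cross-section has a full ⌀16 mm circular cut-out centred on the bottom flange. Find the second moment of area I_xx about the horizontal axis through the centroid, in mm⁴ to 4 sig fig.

I_xx ≈ 2.683 × 10⁸ mm⁴

Decompose the section into non-overlapping parts with the origin at the bottom-left of its bounding rectangle.
Bottom flange: 130 × 24, A = 3 120 mm², y = 12 mm, Ī = 149 760 mm⁴.
Web: 8 × 370, A = 2 960 mm², y = 209 mm, Ī = 33 768 667 mm⁴.
Top flange: 130 × 24, A = 3 120 mm², y = 406 mm, Ī = 149 760 mm⁴.
Hole (subtracted): ⌀16, A = 201.062 mm², y = 12 mm, Ī = 3216.99 mm⁴.
Centroid: ȳ = ΣA·y / ΣA = 213.402 mm.
Transfer each piece to the horizontal axis through the centroid using Ī + A·d² with d = y − 213.402:
  bottom flange: d = -201.402 mm → contributes +126 705 013 mm⁴
  web: d = -4.40154 mm → contributes +33 826 012 mm⁴
  top flange: d = 192.598 mm → contributes +115 883 558 mm⁴
  hole: d = -201.402 mm → contributes −8 158 808 mm⁴
Total I = 268 255 776 mm⁴.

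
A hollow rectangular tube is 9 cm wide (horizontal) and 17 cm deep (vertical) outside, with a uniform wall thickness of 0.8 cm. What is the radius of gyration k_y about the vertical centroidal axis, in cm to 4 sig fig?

k_y ≈ 3.624 cm

Decompose the section into non-overlapping parts with the origin at the bottom-left of its bounding rectangle.
Outer rectangle: 9 × 17, A = 153 cm², x = 4.5 cm, Ī = 1032.75 cm⁴.
Inner void (subtracted): 7.4 × 15.4, A = 113.96 cm², x = 4.5 cm, Ī = 520.037 cm⁴.
By symmetry the centroid is at mid-width, x̄ = 4.5 cm.
All pieces are centred on the vertical centroidal axis, so I = ΣĪ (holes subtracted) = 512.713 cm⁴.
Radius of gyration: k = √(I/A) = √(512.713 / 39.04) = 3.62395 cm.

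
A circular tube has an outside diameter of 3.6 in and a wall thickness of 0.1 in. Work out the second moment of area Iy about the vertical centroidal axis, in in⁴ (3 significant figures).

Iy ≈ 1.69 in⁴

Break the section into simple shapes (no overlaps), measuring from the bottom-left corner of the bounding box.
Outer circle: ⌀3.6, A = 10.179 in², x = 1.8 in, Ī = 8.2448 in⁴.
Bore (subtracted): ⌀3.4, A = 9.0792 in², x = 1.8 in, Ī = 6.5597 in⁴.
By symmetry the centroid is at mid-width, x̄ = 1.8 in.
All pieces are centred on the vertical centroidal axis, so I = ΣĪ (holes subtracted) = 1.6851 in⁴.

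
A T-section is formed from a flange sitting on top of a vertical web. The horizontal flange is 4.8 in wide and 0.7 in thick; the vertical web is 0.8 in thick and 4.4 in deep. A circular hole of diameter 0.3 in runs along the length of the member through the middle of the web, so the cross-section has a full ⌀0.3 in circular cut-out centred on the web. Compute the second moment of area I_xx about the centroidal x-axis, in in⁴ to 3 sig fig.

I_xx ≈ 16.9 in⁴

Treat the section as a set of non-overlapping primitives; coordinates are from the bounding-box lower-left.
Flange: 4.8 × 0.7, A = 3.36 in², y = 4.75 in, Ī = 0.1372 in⁴.
Web: 0.8 × 4.4, A = 3.52 in², y = 2.2 in, Ī = 5.6789 in⁴.
Hole (subtracted): ⌀0.3, A = 0.070686 in², y = 2.2 in, Ī = 0.00039761 in⁴.
Centroid: ȳ = ΣA·y / ΣA = 3.4583 in.
Transfer each piece to the centroidal x-axis using Ī + A·d² with d = y − 3.4583:
  flange: d = 1.2917 in → contributes +5.7435 in⁴
  web: d = -1.2583 in → contributes +11.252 in⁴
  hole: d = -1.2583 in → contributes −0.11231 in⁴
Total I = 16.883 in⁴.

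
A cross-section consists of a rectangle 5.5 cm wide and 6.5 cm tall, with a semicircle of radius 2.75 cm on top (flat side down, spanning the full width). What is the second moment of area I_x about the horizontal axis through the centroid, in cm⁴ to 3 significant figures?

I_x ≈ 306 cm⁴

Treat the section as a set of non-overlapping primitives; coordinates are from the bounding-box lower-left.
Rectangular body: 5.5 × 6.5, A = 35.75 cm², y = 3.25 cm, Ī = 125.87 cm⁴.
Semicircular cap: semicircle r = 2.75, A = 11.879 cm², y = 7.6671 cm, Ī = 6.2772 cm⁴.
Centroid: ȳ = ΣA·y / ΣA = 4.3517 cm.
Transfer each piece to the horizontal axis through the centroid using Ī + A·d² with d = y − 4.3517:
  rectangular body: d = -1.1017 cm → contributes +169.26 cm⁴
  semicircular cap: d = 3.3155 cm → contributes +136.86 cm⁴
Total I = 306.12 cm⁴.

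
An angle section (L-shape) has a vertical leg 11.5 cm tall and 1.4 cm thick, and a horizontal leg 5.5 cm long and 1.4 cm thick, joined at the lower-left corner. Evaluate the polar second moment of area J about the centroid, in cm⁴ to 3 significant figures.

Decompose the section into non-overlapping parts with the origin at the bottom-left of its bounding rectangle.
Vertical leg: 1.4 × 11.5, A = 16.1 cm², y = 5.75 cm, Ī = 177.44 cm⁴.
Horizontal leg (remainder): 4.1 × 1.4, A = 5.74 cm², y = 0.7 cm, Ī = 0.93753 cm⁴.
Centroid: ȳ = ΣA·y / ΣA = 4.4228 cm.
Transfer each piece to the centroidal x-axis using Ī + A·d² with d = y − 4.4228:
  vertical leg: d = 1.3272 cm → contributes +205.8 cm⁴
  horizontal leg (remainder): d = -3.7228 cm → contributes +80.488 cm⁴
Total I = 286.28 cm⁴.
For the y-axis: x̄ = 1.4228 cm.
Repeating about the centroidal y-axis gives I_y = 42.67 cm⁴.
Polar second moment: J = I_x + I_y = 328.95 cm⁴.

J ≈ 329 cm⁴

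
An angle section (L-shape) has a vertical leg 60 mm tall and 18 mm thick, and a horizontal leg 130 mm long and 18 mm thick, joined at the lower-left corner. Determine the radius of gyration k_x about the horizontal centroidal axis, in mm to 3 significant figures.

Decompose the section into non-overlapping parts with the origin at the bottom-left of its bounding rectangle.
Vertical leg: 18 × 60, A = 1 080 mm², y = 30 mm, Ī = 324 000 mm⁴.
Horizontal leg (remainder): 112 × 18, A = 2 016 mm², y = 9 mm, Ī = 54 432 mm⁴.
Centroid: ȳ = ΣA·y / ΣA = 16.326 mm.
Transfer each piece to the horizontal centroidal axis using Ī + A·d² with d = y − 16.326:
  vertical leg: d = 13.674 mm → contributes +525 949 mm⁴
  horizontal leg (remainder): d = -7.3256 mm → contributes +162 619 mm⁴
Total I = 688 568 mm⁴.
Radius of gyration: k = √(I/A) = √(688 568 / 3 096) = 14.913 mm.

k_x ≈ 14.9 mm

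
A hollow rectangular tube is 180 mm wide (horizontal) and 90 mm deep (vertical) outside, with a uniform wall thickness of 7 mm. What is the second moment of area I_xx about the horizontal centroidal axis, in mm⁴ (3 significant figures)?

Decompose the section into non-overlapping parts with the origin at the bottom-left of its bounding rectangle.
Outer rectangle: 180 × 90, A = 16 200 mm², y = 45 mm, Ī = 10 935 000 mm⁴.
Inner void (subtracted): 166 × 76, A = 12 616 mm², y = 45 mm, Ī = 6 072 501 mm⁴.
By symmetry the centroid is at mid-height, ȳ = 45 mm.
All pieces are centred on the horizontal centroidal axis, so I = ΣĪ (holes subtracted) = 4 862 499 mm⁴.

I_xx ≈ 4.86 × 10⁶ mm⁴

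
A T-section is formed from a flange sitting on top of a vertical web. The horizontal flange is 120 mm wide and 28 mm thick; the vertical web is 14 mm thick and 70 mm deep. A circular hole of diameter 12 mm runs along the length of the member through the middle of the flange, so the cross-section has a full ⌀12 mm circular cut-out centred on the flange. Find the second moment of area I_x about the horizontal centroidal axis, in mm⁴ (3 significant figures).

Treat the section as a set of non-overlapping primitives; coordinates are from the bounding-box lower-left.
Flange: 120 × 28, A = 3 360 mm², y = 84 mm, Ī = 219 520 mm⁴.
Web: 14 × 70, A = 980 mm², y = 35 mm, Ī = 400 167 mm⁴.
Hole (subtracted): ⌀12, A = 113.1 mm², y = 84 mm, Ī = 1017.9 mm⁴.
Centroid: ȳ = ΣA·y / ΣA = 72.639 mm.
Transfer each piece to the horizontal centroidal axis using Ī + A·d² with d = y − 72.639:
  flange: d = 11.361 mm → contributes +653 170 mm⁴
  web: d = -37.639 mm → contributes +1 788 559 mm⁴
  hole: d = 11.361 mm → contributes −15 614 mm⁴
Total I = 2 426 114 mm⁴.

I_x ≈ 2.43 × 10⁶ mm⁴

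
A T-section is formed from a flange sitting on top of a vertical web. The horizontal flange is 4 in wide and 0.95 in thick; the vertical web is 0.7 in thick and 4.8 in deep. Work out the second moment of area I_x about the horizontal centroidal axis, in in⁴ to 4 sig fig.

Split into non-overlapping primitives; take the origin at the lower-left of the bounding box.
Flange: 4 × 0.95, A = 3.8 in², y = 5.275 in, Ī = 0.285792 in⁴.
Web: 0.7 × 4.8, A = 3.36 in², y = 2.4 in, Ī = 6.4512 in⁴.
Centroid: ȳ = ΣA·y / ΣA = 3.92584 in.
Transfer each piece to the horizontal centroidal axis using Ī + A·d² with d = y − 3.92584:
  flange: d = 1.34916 in → contributes +7.2027 in⁴
  web: d = -1.52584 in → contributes +14.2739 in⁴
Total I = 21.4766 in⁴.

I_x ≈ 21.48 in⁴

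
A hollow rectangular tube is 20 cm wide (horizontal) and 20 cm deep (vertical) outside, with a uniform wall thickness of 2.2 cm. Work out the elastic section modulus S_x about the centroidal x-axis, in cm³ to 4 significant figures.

S_x ≈ 839.8 cm³

Break the section into simple shapes (no overlaps), measuring from the bottom-left corner of the bounding box.
Outer rectangle: 20 × 20, A = 400 cm², y = 10 cm, Ī = 13333.3 cm⁴.
Inner void (subtracted): 15.6 × 15.6, A = 243.36 cm², y = 10 cm, Ī = 4935.34 cm⁴.
By symmetry the centroid is at mid-height, ȳ = 10 cm.
All pieces are centred on the centroidal x-axis, so I = ΣĪ (holes subtracted) = 8397.99 cm⁴.
Extreme fibre distance c = 10 cm; S = I/c = 839.799 cm³.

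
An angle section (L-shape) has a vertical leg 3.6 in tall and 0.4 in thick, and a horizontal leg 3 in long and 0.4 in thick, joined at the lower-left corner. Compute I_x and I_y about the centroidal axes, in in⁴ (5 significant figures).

I_x ≈ 3.1150 in⁴, I_y ≈ 1.9638 in⁴

Split into non-overlapping primitives; take the origin at the lower-left of the bounding box.
Vertical leg: 0.4 × 3.6, A = 1.44 in², y = 1.8 in, Ī = 1.5552 in⁴.
Horizontal leg (remainder): 2.6 × 0.4, A = 1.04 in², y = 0.2 in, Ī = 0.01386667 in⁴.
Centroid: ȳ = ΣA·y / ΣA = 1.129032 in.
Transfer each piece to the centroidal x-axis using Ī + A·d² with d = y − 1.129032:
  vertical leg: d = 0.6709677 in → contributes +2.203485 in⁴
  horizontal leg (remainder): d = -0.9290323 in → contributes +0.9114916 in⁴
Total I = 3.114976 in⁴.
For the y-axis: x̄ = 0.8290323 in.
Repeating about the centroidal y-axis gives I_y = 1.963776 in⁴.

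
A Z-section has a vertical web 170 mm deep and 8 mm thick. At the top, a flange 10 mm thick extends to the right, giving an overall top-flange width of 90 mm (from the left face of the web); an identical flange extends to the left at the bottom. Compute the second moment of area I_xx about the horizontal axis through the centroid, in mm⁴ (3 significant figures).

I_xx ≈ 1.38 × 10⁷ mm⁴

Break the section into simple shapes (no overlaps), measuring from the bottom-left corner of the bounding box.
Web: 8 × 170, A = 1 360 mm², y = 85 mm, Ī = 3 275 333 mm⁴.
Top flange (beyond web): 82 × 10, A = 820 mm², y = 165 mm, Ī = 6833.3 mm⁴.
Bottom flange (beyond web): 82 × 10, A = 820 mm², y = 5 mm, Ī = 6833.3 mm⁴.
Centroid: ȳ = ΣA·y / ΣA = 85 mm.
Transfer each piece to the horizontal axis through the centroid using Ī + A·d² with d = y − 85:
  web: d = 0 mm → contributes +3 275 333 mm⁴
  top flange (beyond web): d = 80 mm → contributes +5 254 833 mm⁴
  bottom flange (beyond web): d = -80 mm → contributes +5 254 833 mm⁴
Total I = 13 785 000 mm⁴.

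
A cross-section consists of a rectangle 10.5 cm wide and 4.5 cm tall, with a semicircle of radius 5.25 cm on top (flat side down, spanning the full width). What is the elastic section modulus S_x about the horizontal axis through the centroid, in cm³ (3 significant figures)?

S_x ≈ 115 cm³

Decompose the section into non-overlapping parts with the origin at the bottom-left of its bounding rectangle.
Rectangular body: 10.5 × 4.5, A = 47.25 cm², y = 2.25 cm, Ī = 79.734 cm⁴.
Semicircular cap: semicircle r = 5.25, A = 43.295 cm², y = 6.7282 cm, Ī = 83.381 cm⁴.
Centroid: ȳ = ΣA·y / ΣA = 4.3913 cm.
Transfer each piece to the horizontal axis through the centroid using Ī + A·d² with d = y − 4.3913:
  rectangular body: d = -2.1413 cm → contributes +296.38 cm⁴
  semicircular cap: d = 2.3369 cm → contributes +319.82 cm⁴
Total I = 616.2 cm⁴.
Extreme fibre distance c = 5.3587 cm; S = I/c = 114.99 cm³.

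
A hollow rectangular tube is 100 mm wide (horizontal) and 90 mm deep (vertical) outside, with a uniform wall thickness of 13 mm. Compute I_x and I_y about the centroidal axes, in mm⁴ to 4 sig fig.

Split into non-overlapping primitives; take the origin at the lower-left of the bounding box.
Outer rectangle: 100 × 90, A = 9 000 mm², y = 45 mm, Ī = 6 075 000 mm⁴.
Inner void (subtracted): 74 × 64, A = 4 736 mm², y = 45 mm, Ī = 1 616 555 mm⁴.
By symmetry the centroid is at mid-height, ȳ = 45 mm.
All pieces are centred on the centroidal x-axis, so I = ΣĪ (holes subtracted) = 4 458 445 mm⁴.
Repeating about the centroidal y-axis gives I_y = 5 338 805 mm⁴.

I_x ≈ 4.458 × 10⁶ mm⁴, I_y ≈ 5.339 × 10⁶ mm⁴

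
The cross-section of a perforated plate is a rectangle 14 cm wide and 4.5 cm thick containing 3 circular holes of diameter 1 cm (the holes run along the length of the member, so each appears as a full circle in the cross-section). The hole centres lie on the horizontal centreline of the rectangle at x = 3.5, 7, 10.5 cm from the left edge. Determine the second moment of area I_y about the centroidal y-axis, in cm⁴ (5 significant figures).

Split into non-overlapping primitives; take the origin at the lower-left of the bounding box.
Plate: 14 × 4.5, A = 63 cm², x = 7 cm, Ī = 1 029 cm⁴.
Hole 1 (subtracted): ⌀1, A = 0.7853982 cm², x = 3.5 cm, Ī = 0.04908739 cm⁴.
Hole 2 (subtracted): ⌀1, A = 0.7853982 cm², x = 7 cm, Ī = 0.04908739 cm⁴.
Hole 3 (subtracted): ⌀1, A = 0.7853982 cm², x = 10.5 cm, Ī = 0.04908739 cm⁴.
By symmetry the centroid is at mid-width, x̄ = 7 cm.
Transfer each piece to the centroidal y-axis using Ī + A·d² with d = x − 7:
  plate: d = 0 cm → contributes +1 029 cm⁴
  hole 1: d = -3.5 cm → contributes −9.670215 cm⁴
  hole 2: d = 0 cm → contributes −0.04908739 cm⁴
  hole 3: d = 3.5 cm → contributes −9.670215 cm⁴
Total I = 1009.61 cm⁴.

I_y ≈ 1009.6 cm⁴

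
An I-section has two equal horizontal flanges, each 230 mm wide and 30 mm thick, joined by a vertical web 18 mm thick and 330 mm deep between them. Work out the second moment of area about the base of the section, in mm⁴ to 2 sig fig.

Break the section into simple shapes (no overlaps), measuring from the bottom-left corner of the bounding box.
Bottom flange: 230 × 30, A = 6 900 mm², y = 15 mm, Ī = 517 500 mm⁴.
Web: 18 × 330, A = 5 940 mm², y = 195 mm, Ī = 53 905 500 mm⁴.
Top flange: 230 × 30, A = 6 900 mm², y = 375 mm, Ī = 517 500 mm⁴.
Transfer each piece to the base of the section using Ī + A·d² with d = y − 0:
  bottom flange: d = 15 mm → contributes +2 070 000 mm⁴
  web: d = 195 mm → contributes +279 774 000 mm⁴
  top flange: d = 375 mm → contributes +970 830 000 mm⁴
Total I = 1 252 674 000 mm⁴.

I_base ≈ 1.3 × 10⁹ mm⁴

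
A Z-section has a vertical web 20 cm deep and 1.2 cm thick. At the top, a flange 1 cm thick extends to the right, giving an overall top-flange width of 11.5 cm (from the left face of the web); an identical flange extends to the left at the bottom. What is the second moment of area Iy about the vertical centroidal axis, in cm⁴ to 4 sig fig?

Treat the section as a set of non-overlapping primitives; coordinates are from the bounding-box lower-left.
Web: 1.2 × 20, A = 24 cm², x = 10.9 cm, Ī = 2.88 cm⁴.
Top flange (beyond web): 10.3 × 1, A = 10.3 cm², x = 16.65 cm, Ī = 91.0606 cm⁴.
Bottom flange (beyond web): 10.3 × 1, A = 10.3 cm², x = 5.15 cm, Ī = 91.0606 cm⁴.
Centroid: x̄ = ΣA·x / ΣA = 10.9 cm.
Transfer each piece to the vertical centroidal axis using Ī + A·d² with d = x − 10.9:
  web: d = 0 cm → contributes +2.88 cm⁴
  top flange (beyond web): d = 5.75 cm → contributes +431.604 cm⁴
  bottom flange (beyond web): d = -5.75 cm → contributes +431.604 cm⁴
Total I = 866.089 cm⁴.

Iy ≈ 866.1 cm⁴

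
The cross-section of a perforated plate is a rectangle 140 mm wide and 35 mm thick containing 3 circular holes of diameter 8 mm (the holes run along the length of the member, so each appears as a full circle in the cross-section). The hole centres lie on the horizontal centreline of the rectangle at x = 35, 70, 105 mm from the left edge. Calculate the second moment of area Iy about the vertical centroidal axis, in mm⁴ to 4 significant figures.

Break the section into simple shapes (no overlaps), measuring from the bottom-left corner of the bounding box.
Plate: 140 × 35, A = 4 900 mm², x = 70 mm, Ī = 8 003 333 mm⁴.
Hole 1 (subtracted): ⌀8, A = 50.2655 mm², x = 35 mm, Ī = 201.062 mm⁴.
Hole 2 (subtracted): ⌀8, A = 50.2655 mm², x = 70 mm, Ī = 201.062 mm⁴.
Hole 3 (subtracted): ⌀8, A = 50.2655 mm², x = 105 mm, Ī = 201.062 mm⁴.
By symmetry the centroid is at mid-width, x̄ = 70 mm.
Transfer each piece to the vertical centroidal axis using Ī + A·d² with d = x − 70:
  plate: d = 0 mm → contributes +8 003 333 mm⁴
  hole 1: d = -35 mm → contributes −61776.3 mm⁴
  hole 2: d = 0 mm → contributes −201.062 mm⁴
  hole 3: d = 35 mm → contributes −61776.3 mm⁴
Total I = 7 879 580 mm⁴.

Iy ≈ 7.880 × 10⁶ mm⁴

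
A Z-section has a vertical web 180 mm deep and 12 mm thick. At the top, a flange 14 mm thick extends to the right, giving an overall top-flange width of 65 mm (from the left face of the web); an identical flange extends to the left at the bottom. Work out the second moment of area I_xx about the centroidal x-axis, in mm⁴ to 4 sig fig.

I_xx ≈ 1.608 × 10⁷ mm⁴

Break the section into simple shapes (no overlaps), measuring from the bottom-left corner of the bounding box.
Web: 12 × 180, A = 2 160 mm², y = 90 mm, Ī = 5 832 000 mm⁴.
Top flange (beyond web): 53 × 14, A = 742 mm², y = 173 mm, Ī = 12119.3 mm⁴.
Bottom flange (beyond web): 53 × 14, A = 742 mm², y = 7 mm, Ī = 12119.3 mm⁴.
Centroid: ȳ = ΣA·y / ΣA = 90 mm.
Transfer each piece to the centroidal x-axis using Ī + A·d² with d = y − 90:
  web: d = 0 mm → contributes +5 832 000 mm⁴
  top flange (beyond web): d = 83 mm → contributes +5 123 757 mm⁴
  bottom flange (beyond web): d = -83 mm → contributes +5 123 757 mm⁴
Total I = 16 079 515 mm⁴.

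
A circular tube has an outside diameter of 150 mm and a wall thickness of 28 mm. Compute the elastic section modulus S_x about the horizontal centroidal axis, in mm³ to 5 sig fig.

Treat the section as a set of non-overlapping primitives; coordinates are from the bounding-box lower-left.
Outer circle: ⌀150, A = 17671.46 mm², y = 75 mm, Ī = 24 850 489 mm⁴.
Bore (subtracted): ⌀94, A = 6939.778 mm², y = 75 mm, Ī = 3 832 492 mm⁴.
By symmetry the centroid is at mid-height, ȳ = 75 mm.
All pieces are centred on the horizontal centroidal axis, so I = ΣĪ (holes subtracted) = 21 017 996 mm⁴.
Extreme fibre distance c = 75 mm; S = I/c = 280 240 mm³.

S_x ≈ 2.8024 × 10⁵ mm³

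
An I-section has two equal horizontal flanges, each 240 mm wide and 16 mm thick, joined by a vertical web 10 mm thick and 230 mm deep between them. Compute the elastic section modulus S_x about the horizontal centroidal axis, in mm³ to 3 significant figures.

S_x ≈ 9.66 × 10⁵ mm³

Decompose the section into non-overlapping parts with the origin at the bottom-left of its bounding rectangle.
Bottom flange: 240 × 16, A = 3 840 mm², y = 8 mm, Ī = 81 920 mm⁴.
Web: 10 × 230, A = 2 300 mm², y = 131 mm, Ī = 10 139 167 mm⁴.
Top flange: 240 × 16, A = 3 840 mm², y = 254 mm, Ī = 81 920 mm⁴.
By symmetry the centroid is at mid-height, ȳ = 131 mm.
Transfer each piece to the horizontal centroidal axis using Ī + A·d² with d = y − 131:
  bottom flange: d = -123 mm → contributes +58 177 280 mm⁴
  web: d = 0 mm → contributes +10 139 167 mm⁴
  top flange: d = 123 mm → contributes +58 177 280 mm⁴
Total I = 126 493 727 mm⁴.
Extreme fibre distance c = 131 mm; S = I/c = 965 601 mm³.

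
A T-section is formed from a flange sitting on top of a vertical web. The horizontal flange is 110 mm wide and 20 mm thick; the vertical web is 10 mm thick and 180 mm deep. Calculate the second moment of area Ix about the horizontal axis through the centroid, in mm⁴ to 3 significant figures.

Ix ≈ 1.48 × 10⁷ mm⁴

Split into non-overlapping primitives; take the origin at the lower-left of the bounding box.
Flange: 110 × 20, A = 2 200 mm², y = 190 mm, Ī = 73 333 mm⁴.
Web: 10 × 180, A = 1 800 mm², y = 90 mm, Ī = 4 860 000 mm⁴.
Centroid: ȳ = ΣA·y / ΣA = 145 mm.
Transfer each piece to the horizontal axis through the centroid using Ī + A·d² with d = y − 145:
  flange: d = 45 mm → contributes +4 528 333 mm⁴
  web: d = -55 mm → contributes +10 305 000 mm⁴
Total I = 14 833 333 mm⁴.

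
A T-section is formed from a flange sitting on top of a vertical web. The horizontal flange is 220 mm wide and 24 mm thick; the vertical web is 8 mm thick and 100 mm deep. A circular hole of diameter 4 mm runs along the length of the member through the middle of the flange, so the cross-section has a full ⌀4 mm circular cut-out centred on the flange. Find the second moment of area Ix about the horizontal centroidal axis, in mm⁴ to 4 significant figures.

Ix ≈ 3.590 × 10⁶ mm⁴

Break the section into simple shapes (no overlaps), measuring from the bottom-left corner of the bounding box.
Flange: 220 × 24, A = 5 280 mm², y = 112 mm, Ī = 253 440 mm⁴.
Web: 8 × 100, A = 800 mm², y = 50 mm, Ī = 666 667 mm⁴.
Hole (subtracted): ⌀4, A = 12.5664 mm², y = 112 mm, Ī = 12.5664 mm⁴.
Centroid: ȳ = ΣA·y / ΣA = 103.825 mm.
Transfer each piece to the horizontal centroidal axis using Ī + A·d² with d = y − 103.825:
  flange: d = 8.17479 mm → contributes +606 288 mm⁴
  web: d = -53.8252 mm → contributes +2 984 389 mm⁴
  hole: d = 8.17479 mm → contributes −852.342 mm⁴
Total I = 3 589 824 mm⁴.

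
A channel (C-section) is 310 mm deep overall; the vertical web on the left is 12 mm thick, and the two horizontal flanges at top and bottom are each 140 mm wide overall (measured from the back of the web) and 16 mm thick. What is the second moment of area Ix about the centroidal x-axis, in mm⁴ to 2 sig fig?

Split into non-overlapping primitives; take the origin at the lower-left of the bounding box.
Web: 12 × 310, A = 3 720 mm², y = 155 mm, Ī = 29 791 000 mm⁴.
Top flange (beyond web): 128 × 16, A = 2 048 mm², y = 302 mm, Ī = 43 691 mm⁴.
Bottom flange (beyond web): 128 × 16, A = 2 048 mm², y = 8 mm, Ī = 43 691 mm⁴.
By symmetry the centroid is at mid-height, ȳ = 155 mm.
Transfer each piece to the centroidal x-axis using Ī + A·d² with d = y − 155:
  web: d = 0 mm → contributes +29 791 000 mm⁴
  top flange (beyond web): d = 147 mm → contributes +44 298 923 mm⁴
  bottom flange (beyond web): d = -147 mm → contributes +44 298 923 mm⁴
Total I = 118 388 845 mm⁴.

Ix ≈ 1.2 × 10⁸ mm⁴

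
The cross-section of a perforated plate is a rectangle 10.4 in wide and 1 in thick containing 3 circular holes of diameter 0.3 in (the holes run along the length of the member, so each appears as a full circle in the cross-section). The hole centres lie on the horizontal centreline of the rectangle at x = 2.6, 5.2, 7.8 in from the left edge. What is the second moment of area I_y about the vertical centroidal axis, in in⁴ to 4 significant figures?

I_y ≈ 92.78 in⁴

Split into non-overlapping primitives; take the origin at the lower-left of the bounding box.
Plate: 10.4 × 1, A = 10.4 in², x = 5.2 in, Ī = 93.7387 in⁴.
Hole 1 (subtracted): ⌀0.3, A = 0.0706858 in², x = 2.6 in, Ī = 0.000397608 in⁴.
Hole 2 (subtracted): ⌀0.3, A = 0.0706858 in², x = 5.2 in, Ī = 0.000397608 in⁴.
Hole 3 (subtracted): ⌀0.3, A = 0.0706858 in², x = 7.8 in, Ī = 0.000397608 in⁴.
By symmetry the centroid is at mid-width, x̄ = 5.2 in.
Transfer each piece to the vertical centroidal axis using Ī + A·d² with d = x − 5.2:
  plate: d = 0 in → contributes +93.7387 in⁴
  hole 1: d = -2.6 in → contributes −0.478234 in⁴
  hole 2: d = 0 in → contributes −0.000397608 in⁴
  hole 3: d = 2.6 in → contributes −0.478234 in⁴
Total I = 92.7818 in⁴.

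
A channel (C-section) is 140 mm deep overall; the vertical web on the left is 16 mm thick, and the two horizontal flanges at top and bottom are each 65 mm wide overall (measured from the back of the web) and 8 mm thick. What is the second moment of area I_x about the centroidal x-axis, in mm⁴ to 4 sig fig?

Split into non-overlapping primitives; take the origin at the lower-left of the bounding box.
Web: 16 × 140, A = 2 240 mm², y = 70 mm, Ī = 3 658 667 mm⁴.
Top flange (beyond web): 49 × 8, A = 392 mm², y = 136 mm, Ī = 2090.67 mm⁴.
Bottom flange (beyond web): 49 × 8, A = 392 mm², y = 4 mm, Ī = 2090.67 mm⁴.
By symmetry the centroid is at mid-height, ȳ = 70 mm.
Transfer each piece to the centroidal x-axis using Ī + A·d² with d = y − 70:
  web: d = 0 mm → contributes +3 658 667 mm⁴
  top flange (beyond web): d = 66 mm → contributes +1 709 643 mm⁴
  bottom flange (beyond web): d = -66 mm → contributes +1 709 643 mm⁴
Total I = 7 077 952 mm⁴.

I_x ≈ 7.078 × 10⁶ mm⁴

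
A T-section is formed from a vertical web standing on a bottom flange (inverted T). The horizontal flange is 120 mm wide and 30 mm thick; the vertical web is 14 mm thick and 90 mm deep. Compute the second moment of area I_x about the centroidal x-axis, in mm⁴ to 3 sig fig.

I_x ≈ 4.48 × 10⁶ mm⁴

Decompose the section into non-overlapping parts with the origin at the bottom-left of its bounding rectangle.
Flange: 120 × 30, A = 3 600 mm², y = 15 mm, Ī = 270 000 mm⁴.
Web: 14 × 90, A = 1 260 mm², y = 75 mm, Ī = 850 500 mm⁴.
Centroid: ȳ = ΣA·y / ΣA = 30.556 mm.
Transfer each piece to the centroidal x-axis using Ī + A·d² with d = y − 30.556:
  flange: d = -15.556 mm → contributes +1 141 111 mm⁴
  web: d = 44.444 mm → contributes +3 339 389 mm⁴
Total I = 4 480 500 mm⁴.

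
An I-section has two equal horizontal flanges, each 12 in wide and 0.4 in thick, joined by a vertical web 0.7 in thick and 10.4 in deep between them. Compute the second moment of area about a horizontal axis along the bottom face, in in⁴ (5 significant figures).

Split into non-overlapping primitives; take the origin at the lower-left of the bounding box.
Bottom flange: 12 × 0.4, A = 4.8 in², y = 0.2 in, Ī = 0.064 in⁴.
Web: 0.7 × 10.4, A = 7.28 in², y = 5.6 in, Ī = 65.61707 in⁴.
Top flange: 12 × 0.4, A = 4.8 in², y = 11 in, Ī = 0.064 in⁴.
Transfer each piece to the bottom edge using Ī + A·d² with d = y − 0:
  bottom flange: d = 0.2 in → contributes +0.256 in⁴
  web: d = 5.6 in → contributes +293.9179 in⁴
  top flange: d = 11 in → contributes +580.864 in⁴
Total I = 875.0379 in⁴.

I_base ≈ 875.04 in⁴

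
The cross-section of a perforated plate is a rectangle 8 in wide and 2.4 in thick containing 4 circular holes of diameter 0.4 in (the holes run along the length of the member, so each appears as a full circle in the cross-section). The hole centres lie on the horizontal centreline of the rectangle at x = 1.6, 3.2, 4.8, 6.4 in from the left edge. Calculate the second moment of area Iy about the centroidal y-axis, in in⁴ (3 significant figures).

Iy ≈ 101 in⁴

Break the section into simple shapes (no overlaps), measuring from the bottom-left corner of the bounding box.
Plate: 8 × 2.4, A = 19.2 in², x = 4 in, Ī = 102.4 in⁴.
Hole 1 (subtracted): ⌀0.4, A = 0.12566 in², x = 1.6 in, Ī = 0.0012566 in⁴.
Hole 2 (subtracted): ⌀0.4, A = 0.12566 in², x = 3.2 in, Ī = 0.0012566 in⁴.
Hole 3 (subtracted): ⌀0.4, A = 0.12566 in², x = 4.8 in, Ī = 0.0012566 in⁴.
Hole 4 (subtracted): ⌀0.4, A = 0.12566 in², x = 6.4 in, Ī = 0.0012566 in⁴.
By symmetry the centroid is at mid-width, x̄ = 4 in.
Transfer each piece to the centroidal y-axis using Ī + A·d² with d = x − 4:
  plate: d = 0 in → contributes +102.4 in⁴
  hole 1: d = -2.4 in → contributes −0.72508 in⁴
  hole 2: d = -0.8 in → contributes −0.081681 in⁴
  hole 3: d = 0.8 in → contributes −0.081681 in⁴
  hole 4: d = 2.4 in → contributes −0.72508 in⁴
Total I = 100.79 in⁴.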